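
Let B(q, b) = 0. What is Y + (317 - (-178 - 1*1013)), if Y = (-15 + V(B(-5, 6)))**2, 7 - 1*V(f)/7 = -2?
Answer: 3812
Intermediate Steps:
V(f) = 63 (V(f) = 49 - 7*(-2) = 49 + 14 = 63)
Y = 2304 (Y = (-15 + 63)**2 = 48**2 = 2304)
Y + (317 - (-178 - 1*1013)) = 2304 + (317 - (-178 - 1*1013)) = 2304 + (317 - (-178 - 1013)) = 2304 + (317 - 1*(-1191)) = 2304 + (317 + 1191) = 2304 + 1508 = 3812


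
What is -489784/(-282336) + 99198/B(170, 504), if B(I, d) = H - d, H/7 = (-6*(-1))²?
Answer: -96818545/247044 ≈ -391.91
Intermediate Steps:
H = 252 (H = 7*(-6*(-1))² = 7*6² = 7*36 = 252)
B(I, d) = 252 - d
-489784/(-282336) + 99198/B(170, 504) = -489784/(-282336) + 99198/(252 - 1*504) = -489784*(-1/282336) + 99198/(252 - 504) = 61223/35292 + 99198/(-252) = 61223/35292 + 99198*(-1/252) = 61223/35292 - 5511/14 = -96818545/247044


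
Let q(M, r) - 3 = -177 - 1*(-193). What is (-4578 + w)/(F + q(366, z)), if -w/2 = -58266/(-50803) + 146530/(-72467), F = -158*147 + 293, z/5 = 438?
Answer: 8423825549921/42179415248457 ≈ 0.19971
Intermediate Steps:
z = 2190 (z = 5*438 = 2190)
F = -22933 (F = -23226 + 293 = -22933)
q(M, r) = 19 (q(M, r) = 3 + (-177 - 1*(-193)) = 3 + (-177 + 193) = 3 + 16 = 19)
w = 6443602736/3681541001 (w = -2*(-58266/(-50803) + 146530/(-72467)) = -2*(-58266*(-1/50803) + 146530*(-1/72467)) = -2*(58266/50803 - 146530/72467) = -2*(-3221801368/3681541001) = 6443602736/3681541001 ≈ 1.7502)
(-4578 + w)/(F + q(366, z)) = (-4578 + 6443602736/3681541001)/(-22933 + 19) = -16847651099842/3681541001/(-22914) = -16847651099842/3681541001*(-1/22914) = 8423825549921/42179415248457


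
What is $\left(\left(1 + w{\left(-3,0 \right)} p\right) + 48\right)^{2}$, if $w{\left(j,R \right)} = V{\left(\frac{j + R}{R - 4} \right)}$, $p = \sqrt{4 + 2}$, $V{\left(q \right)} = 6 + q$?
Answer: $\frac{21395}{8} + \frac{1323 \sqrt{6}}{2} \approx 4294.7$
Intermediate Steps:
$p = \sqrt{6} \approx 2.4495$
$w{\left(j,R \right)} = 6 + \frac{R + j}{-4 + R}$ ($w{\left(j,R \right)} = 6 + \frac{j + R}{R - 4} = 6 + \frac{R + j}{-4 + R}$)
$\left(\left(1 + w{\left(-3,0 \right)} p\right) + 48\right)^{2} = \left(\left(1 + \frac{-24 - 3 + 7 \cdot 0}{-4 + 0} \sqrt{6}\right) + 48\right)^{2} = \left(\left(1 + \frac{-24 - 3 + 0}{-4} \sqrt{6}\right) + 48\right)^{2} = \left(\left(1 + \left(- \frac{1}{4}\right) \left(-27\right) \sqrt{6}\right) + 48\right)^{2} = \left(\left(1 + \frac{27 \sqrt{6}}{4}\right) + 48\right)^{2} = \left(49 + \frac{27 \sqrt{6}}{4}\right)^{2}$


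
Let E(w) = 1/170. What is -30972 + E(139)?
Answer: -5265239/170 ≈ -30972.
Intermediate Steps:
E(w) = 1/170
-30972 + E(139) = -30972 + 1/170 = -5265239/170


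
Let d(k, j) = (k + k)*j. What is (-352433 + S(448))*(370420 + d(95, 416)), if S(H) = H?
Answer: -158203178100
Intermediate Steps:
d(k, j) = 2*j*k (d(k, j) = (2*k)*j = 2*j*k)
(-352433 + S(448))*(370420 + d(95, 416)) = (-352433 + 448)*(370420 + 2*416*95) = -351985*(370420 + 79040) = -351985*449460 = -158203178100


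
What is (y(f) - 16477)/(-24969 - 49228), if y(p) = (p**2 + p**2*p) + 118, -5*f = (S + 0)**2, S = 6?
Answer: 2085051/9274625 ≈ 0.22481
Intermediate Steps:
f = -36/5 (f = -(6 + 0)**2/5 = -1/5*6**2 = -1/5*36 = -36/5 ≈ -7.2000)
y(p) = 118 + p**2 + p**3 (y(p) = (p**2 + p**3) + 118 = 118 + p**2 + p**3)
(y(f) - 16477)/(-24969 - 49228) = ((118 + (-36/5)**2 + (-36/5)**3) - 16477)/(-24969 - 49228) = ((118 + 1296/25 - 46656/125) - 16477)/(-74197) = (-25426/125 - 16477)*(-1/74197) = -2085051/125*(-1/74197) = 2085051/9274625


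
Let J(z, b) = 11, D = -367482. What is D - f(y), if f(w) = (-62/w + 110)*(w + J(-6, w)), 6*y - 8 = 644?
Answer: -186102181/489 ≈ -3.8058e+5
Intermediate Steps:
y = 326/3 (y = 4/3 + (1/6)*644 = 4/3 + 322/3 = 326/3 ≈ 108.67)
f(w) = (11 + w)*(110 - 62/w) (f(w) = (-62/w + 110)*(w + 11) = (110 - 62/w)*(11 + w) = (11 + w)*(110 - 62/w))
D - f(y) = -367482 - (1148 - 682/326/3 + 110*(326/3)) = -367482 - (1148 - 682*3/326 + 35860/3) = -367482 - (1148 - 1023/163 + 35860/3) = -367482 - 1*6403483/489 = -367482 - 6403483/489 = -186102181/489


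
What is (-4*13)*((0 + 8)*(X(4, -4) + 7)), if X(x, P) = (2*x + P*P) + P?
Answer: -11232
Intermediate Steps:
X(x, P) = P + P² + 2*x (X(x, P) = (2*x + P²) + P = (P² + 2*x) + P = P + P² + 2*x)
(-4*13)*((0 + 8)*(X(4, -4) + 7)) = (-4*13)*((0 + 8)*((-4 + (-4)² + 2*4) + 7)) = -416*((-4 + 16 + 8) + 7) = -416*(20 + 7) = -416*27 = -52*216 = -11232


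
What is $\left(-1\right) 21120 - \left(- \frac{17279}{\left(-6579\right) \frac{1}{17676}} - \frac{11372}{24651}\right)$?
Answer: $- \frac{1217126825144}{18019881} \approx -67544.0$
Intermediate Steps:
$\left(-1\right) 21120 - \left(- \frac{17279}{\left(-6579\right) \frac{1}{17676}} - \frac{11372}{24651}\right) = -21120 - \left(- \frac{17279}{\left(-6579\right) \frac{1}{17676}} - \frac{11372}{24651}\right) = -21120 - \left(- \frac{17279}{- \frac{731}{1964}} - \frac{11372}{24651}\right) = -21120 - \left(\left(-17279\right) \left(- \frac{1964}{731}\right) - \frac{11372}{24651}\right) = -21120 - \left(\frac{33935956}{731} - \frac{11372}{24651}\right) = -21120 - \frac{836546938424}{18019881} = - \frac{1217126825144}{18019881}$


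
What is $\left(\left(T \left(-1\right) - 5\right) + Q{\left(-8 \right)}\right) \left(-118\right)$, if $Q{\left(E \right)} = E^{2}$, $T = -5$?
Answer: $-7552$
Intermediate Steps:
$\left(\left(T \left(-1\right) - 5\right) + Q{\left(-8 \right)}\right) \left(-118\right) = \left(\left(\left(-5\right) \left(-1\right) - 5\right) + \left(-8\right)^{2}\right) \left(-118\right) = \left(\left(5 - 5\right) + 64\right) \left(-118\right) = \left(0 + 64\right) \left(-118\right) = 64 \left(-118\right) = -7552$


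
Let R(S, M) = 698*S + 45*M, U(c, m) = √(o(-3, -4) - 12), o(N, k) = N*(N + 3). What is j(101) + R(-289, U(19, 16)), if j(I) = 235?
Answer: -201487 + 90*I*√3 ≈ -2.0149e+5 + 155.88*I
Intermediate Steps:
o(N, k) = N*(3 + N)
U(c, m) = 2*I*√3 (U(c, m) = √(-3*(3 - 3) - 12) = √(-3*0 - 12) = √(0 - 12) = √(-12) = 2*I*√3)
R(S, M) = 45*M + 698*S
j(101) + R(-289, U(19, 16)) = 235 + (45*(2*I*√3) + 698*(-289)) = 235 + (90*I*√3 - 201722) = 235 + (-201722 + 90*I*√3) = -201487 + 90*I*√3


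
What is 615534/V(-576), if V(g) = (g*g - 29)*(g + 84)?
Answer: -102589/27203254 ≈ -0.0037712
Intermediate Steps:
V(g) = (-29 + g²)*(84 + g) (V(g) = (g² - 29)*(84 + g) = (-29 + g²)*(84 + g))
615534/V(-576) = 615534/(-2436 + (-576)³ - 29*(-576) + 84*(-576)²) = 615534/(-2436 - 191102976 + 16704 + 84*331776) = 615534/(-2436 - 191102976 + 16704 + 27869184) = 615534/(-163219524) = 615534*(-1/163219524) = -102589/27203254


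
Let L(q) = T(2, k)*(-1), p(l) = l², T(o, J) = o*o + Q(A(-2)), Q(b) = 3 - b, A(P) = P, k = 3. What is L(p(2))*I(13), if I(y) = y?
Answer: -117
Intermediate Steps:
T(o, J) = 5 + o² (T(o, J) = o*o + (3 - 1*(-2)) = o² + (3 + 2) = o² + 5 = 5 + o²)
L(q) = -9 (L(q) = (5 + 2²)*(-1) = (5 + 4)*(-1) = 9*(-1) = -9)
L(p(2))*I(13) = -9*13 = -117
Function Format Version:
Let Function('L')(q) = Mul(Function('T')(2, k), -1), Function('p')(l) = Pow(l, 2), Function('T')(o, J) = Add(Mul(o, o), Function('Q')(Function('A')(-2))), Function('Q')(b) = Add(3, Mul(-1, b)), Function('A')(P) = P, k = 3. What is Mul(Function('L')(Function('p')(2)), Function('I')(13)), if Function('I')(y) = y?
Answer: -117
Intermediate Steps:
Function('T')(o, J) = Add(5, Pow(o, 2)) (Function('T')(o, J) = Add(Mul(o, o), Add(3, Mul(-1, -2))) = Add(Pow(o, 2), Add(3, 2)) = Add(Pow(o, 2), 5) = Add(5, Pow(o, 2)))
Function('L')(q) = -9 (Function('L')(q) = Mul(Add(5, Pow(2, 2)), -1) = Mul(Add(5, 4), -1) = Mul(9, -1) = -9)
Mul(Function('L')(Function('p')(2)), Function('I')(13)) = Mul(-9, 13) = -117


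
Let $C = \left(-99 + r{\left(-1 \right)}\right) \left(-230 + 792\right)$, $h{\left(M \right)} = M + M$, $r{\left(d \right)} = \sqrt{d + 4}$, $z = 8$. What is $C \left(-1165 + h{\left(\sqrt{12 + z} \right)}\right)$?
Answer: $562 \left(99 - \sqrt{3}\right) \left(1165 - 4 \sqrt{5}\right) \approx 6.3195 \cdot 10^{7}$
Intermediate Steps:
$r{\left(d \right)} = \sqrt{4 + d}$
$h{\left(M \right)} = 2 M$
$C = -55638 + 562 \sqrt{3}$ ($C = \left(-99 + \sqrt{4 - 1}\right) \left(-230 + 792\right) = \left(-99 + \sqrt{3}\right) 562 = -55638 + 562 \sqrt{3} \approx -54665.0$)
$C \left(-1165 + h{\left(\sqrt{12 + z} \right)}\right) = \left(-55638 + 562 \sqrt{3}\right) \left(-1165 + 2 \sqrt{12 + 8}\right) = \left(-55638 + 562 \sqrt{3}\right) \left(-1165 + 2 \sqrt{20}\right) = \left(-55638 + 562 \sqrt{3}\right) \left(-1165 + 2 \cdot 2 \sqrt{5}\right) = \left(-55638 + 562 \sqrt{3}\right) \left(-1165 + 4 \sqrt{5}\right)$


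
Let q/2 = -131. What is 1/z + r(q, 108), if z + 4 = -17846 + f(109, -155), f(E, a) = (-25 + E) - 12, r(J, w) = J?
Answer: -4657837/17778 ≈ -262.00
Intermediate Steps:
q = -262 (q = 2*(-131) = -262)
f(E, a) = -37 + E
z = -17778 (z = -4 + (-17846 + (-37 + 109)) = -4 + (-17846 + 72) = -4 - 17774 = -17778)
1/z + r(q, 108) = 1/(-17778) - 262 = -1/17778 - 262 = -4657837/17778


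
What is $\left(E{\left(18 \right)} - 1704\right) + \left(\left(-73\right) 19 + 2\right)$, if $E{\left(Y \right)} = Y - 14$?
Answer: $-3085$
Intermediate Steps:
$E{\left(Y \right)} = -14 + Y$ ($E{\left(Y \right)} = Y - 14 = -14 + Y$)
$\left(E{\left(18 \right)} - 1704\right) + \left(\left(-73\right) 19 + 2\right) = \left(\left(-14 + 18\right) - 1704\right) + \left(\left(-73\right) 19 + 2\right) = \left(4 - 1704\right) + \left(-1387 + 2\right) = -1700 - 1385 = -3085$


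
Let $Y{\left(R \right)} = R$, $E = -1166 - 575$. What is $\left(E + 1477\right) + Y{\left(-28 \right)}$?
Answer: $-292$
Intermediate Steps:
$E = -1741$ ($E = -1166 - 575 = -1741$)
$\left(E + 1477\right) + Y{\left(-28 \right)} = \left(-1741 + 1477\right) - 28 = -264 - 28 = -292$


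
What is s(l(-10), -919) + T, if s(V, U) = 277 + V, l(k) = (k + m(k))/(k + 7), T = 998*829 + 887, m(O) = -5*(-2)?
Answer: 828506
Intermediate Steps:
m(O) = 10
T = 828229 (T = 827342 + 887 = 828229)
l(k) = (10 + k)/(7 + k) (l(k) = (k + 10)/(k + 7) = (10 + k)/(7 + k))
s(l(-10), -919) + T = (277 + (10 - 10)/(7 - 10)) + 828229 = (277 + 0/(-3)) + 828229 = (277 - ⅓*0) + 828229 = (277 + 0) + 828229 = 277 + 828229 = 828506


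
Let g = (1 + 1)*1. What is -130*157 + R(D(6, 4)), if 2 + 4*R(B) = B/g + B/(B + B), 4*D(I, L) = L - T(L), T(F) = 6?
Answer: -326567/16 ≈ -20410.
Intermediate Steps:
g = 2 (g = 2*1 = 2)
D(I, L) = -3/2 + L/4 (D(I, L) = (L - 1*6)/4 = (L - 6)/4 = (-6 + L)/4 = -3/2 + L/4)
R(B) = -3/8 + B/8 (R(B) = -½ + (B/2 + B/(B + B))/4 = -½ + (B*(½) + B/((2*B)))/4 = -½ + (B/2 + B*(1/(2*B)))/4 = -½ + (B/2 + ½)/4 = -½ + (½ + B/2)/4 = -½ + (⅛ + B/8) = -3/8 + B/8)
-130*157 + R(D(6, 4)) = -130*157 + (-3/8 + (-3/2 + (¼)*4)/8) = -20410 + (-3/8 + (-3/2 + 1)/8) = -20410 + (-3/8 + (⅛)*(-½)) = -20410 + (-3/8 - 1/16) = -20410 - 7/16 = -326567/16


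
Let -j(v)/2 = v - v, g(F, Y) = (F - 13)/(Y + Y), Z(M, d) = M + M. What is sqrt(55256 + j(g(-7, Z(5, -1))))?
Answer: 2*sqrt(13814) ≈ 235.07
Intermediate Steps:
Z(M, d) = 2*M
g(F, Y) = (-13 + F)/(2*Y) (g(F, Y) = (-13 + F)/((2*Y)) = (-13 + F)*(1/(2*Y)) = (-13 + F)/(2*Y))
j(v) = 0 (j(v) = -2*(v - v) = -2*0 = 0)
sqrt(55256 + j(g(-7, Z(5, -1)))) = sqrt(55256 + 0) = sqrt(55256) = 2*sqrt(13814)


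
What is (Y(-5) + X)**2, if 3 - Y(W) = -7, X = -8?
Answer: 4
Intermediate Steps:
Y(W) = 10 (Y(W) = 3 - 1*(-7) = 3 + 7 = 10)
(Y(-5) + X)**2 = (10 - 8)**2 = 2**2 = 4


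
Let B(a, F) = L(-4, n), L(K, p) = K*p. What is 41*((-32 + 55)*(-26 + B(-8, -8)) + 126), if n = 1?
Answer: -23124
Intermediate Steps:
B(a, F) = -4 (B(a, F) = -4*1 = -4)
41*((-32 + 55)*(-26 + B(-8, -8)) + 126) = 41*((-32 + 55)*(-26 - 4) + 126) = 41*(23*(-30) + 126) = 41*(-690 + 126) = 41*(-564) = -23124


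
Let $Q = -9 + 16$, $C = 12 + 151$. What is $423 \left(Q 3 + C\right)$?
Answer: $77832$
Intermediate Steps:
$C = 163$
$Q = 7$
$423 \left(Q 3 + C\right) = 423 \left(7 \cdot 3 + 163\right) = 423 \left(21 + 163\right) = 423 \cdot 184 = 77832$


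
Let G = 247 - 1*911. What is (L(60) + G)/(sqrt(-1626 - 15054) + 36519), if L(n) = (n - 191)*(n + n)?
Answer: -199442432/444551347 + 32768*I*sqrt(4170)/1333654041 ≈ -0.44864 + 0.0015866*I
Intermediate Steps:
G = -664 (G = 247 - 911 = -664)
L(n) = 2*n*(-191 + n) (L(n) = (-191 + n)*(2*n) = 2*n*(-191 + n))
(L(60) + G)/(sqrt(-1626 - 15054) + 36519) = (2*60*(-191 + 60) - 664)/(sqrt(-1626 - 15054) + 36519) = (2*60*(-131) - 664)/(sqrt(-16680) + 36519) = (-15720 - 664)/(2*I*sqrt(4170) + 36519) = -16384/(36519 + 2*I*sqrt(4170))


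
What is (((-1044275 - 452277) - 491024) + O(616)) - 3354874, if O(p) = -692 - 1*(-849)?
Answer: -5342293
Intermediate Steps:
O(p) = 157 (O(p) = -692 + 849 = 157)
(((-1044275 - 452277) - 491024) + O(616)) - 3354874 = (((-1044275 - 452277) - 491024) + 157) - 3354874 = ((-1496552 - 491024) + 157) - 3354874 = (-1987576 + 157) - 3354874 = -1987419 - 3354874 = -5342293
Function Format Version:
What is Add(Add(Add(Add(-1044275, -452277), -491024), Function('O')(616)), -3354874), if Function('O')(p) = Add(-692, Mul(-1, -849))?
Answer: -5342293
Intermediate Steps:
Function('O')(p) = 157 (Function('O')(p) = Add(-692, 849) = 157)
Add(Add(Add(Add(-1044275, -452277), -491024), Function('O')(616)), -3354874) = Add(Add(Add(Add(-1044275, -452277), -491024), 157), -3354874) = Add(Add(Add(-1496552, -491024), 157), -3354874) = Add(Add(-1987576, 157), -3354874) = Add(-1987419, -3354874) = -5342293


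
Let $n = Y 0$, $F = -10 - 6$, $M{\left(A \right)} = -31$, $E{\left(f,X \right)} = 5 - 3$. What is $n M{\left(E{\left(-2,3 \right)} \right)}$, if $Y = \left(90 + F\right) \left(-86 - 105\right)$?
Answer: $0$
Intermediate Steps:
$E{\left(f,X \right)} = 2$
$F = -16$ ($F = -10 - 6 = -16$)
$Y = -14134$ ($Y = \left(90 - 16\right) \left(-86 - 105\right) = 74 \left(-191\right) = -14134$)
$n = 0$ ($n = \left(-14134\right) 0 = 0$)
$n M{\left(E{\left(-2,3 \right)} \right)} = 0 \left(-31\right) = 0$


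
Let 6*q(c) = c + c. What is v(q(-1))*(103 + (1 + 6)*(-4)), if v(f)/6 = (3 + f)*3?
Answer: 3600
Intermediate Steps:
q(c) = c/3 (q(c) = (c + c)/6 = (2*c)/6 = c/3)
v(f) = 54 + 18*f (v(f) = 6*((3 + f)*3) = 6*(9 + 3*f) = 54 + 18*f)
v(q(-1))*(103 + (1 + 6)*(-4)) = (54 + 18*((1/3)*(-1)))*(103 + (1 + 6)*(-4)) = (54 + 18*(-1/3))*(103 + 7*(-4)) = (54 - 6)*(103 - 28) = 48*75 = 3600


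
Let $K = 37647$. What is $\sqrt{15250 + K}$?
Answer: $13 \sqrt{313} \approx 229.99$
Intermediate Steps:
$\sqrt{15250 + K} = \sqrt{15250 + 37647} = \sqrt{52897} = 13 \sqrt{313}$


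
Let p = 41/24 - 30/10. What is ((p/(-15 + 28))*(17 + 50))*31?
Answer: -64387/312 ≈ -206.37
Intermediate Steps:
p = -31/24 (p = 41*(1/24) - 30*⅒ = 41/24 - 3 = -31/24 ≈ -1.2917)
((p/(-15 + 28))*(17 + 50))*31 = ((-31/(24*(-15 + 28)))*(17 + 50))*31 = (-31/24/13*67)*31 = (-31/24*1/13*67)*31 = -31/312*67*31 = -2077/312*31 = -64387/312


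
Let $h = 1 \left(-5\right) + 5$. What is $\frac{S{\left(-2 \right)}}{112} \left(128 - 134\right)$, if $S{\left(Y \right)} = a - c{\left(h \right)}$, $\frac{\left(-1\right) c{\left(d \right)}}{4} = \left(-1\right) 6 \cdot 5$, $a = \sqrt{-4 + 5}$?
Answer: $\frac{51}{8} \approx 6.375$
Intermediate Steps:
$a = 1$ ($a = \sqrt{1} = 1$)
$h = 0$ ($h = -5 + 5 = 0$)
$c{\left(d \right)} = 120$ ($c{\left(d \right)} = - 4 \left(-1\right) 6 \cdot 5 = - 4 \left(\left(-6\right) 5\right) = \left(-4\right) \left(-30\right) = 120$)
$S{\left(Y \right)} = -119$ ($S{\left(Y \right)} = 1 - 120 = -119$)
$\frac{S{\left(-2 \right)}}{112} \left(128 - 134\right) = - \frac{119}{112} \left(128 - 134\right) = \left(-119\right) \frac{1}{112} \left(-6\right) = \left(- \frac{17}{16}\right) \left(-6\right) = \frac{51}{8}$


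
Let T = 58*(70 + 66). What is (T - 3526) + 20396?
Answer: 24758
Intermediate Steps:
T = 7888 (T = 58*136 = 7888)
(T - 3526) + 20396 = (7888 - 3526) + 20396 = 4362 + 20396 = 24758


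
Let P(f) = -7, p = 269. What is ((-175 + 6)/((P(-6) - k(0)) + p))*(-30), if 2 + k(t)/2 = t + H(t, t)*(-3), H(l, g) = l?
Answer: 2535/133 ≈ 19.060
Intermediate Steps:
k(t) = -4 - 4*t (k(t) = -4 + 2*(t + t*(-3)) = -4 + 2*(t - 3*t) = -4 + 2*(-2*t) = -4 - 4*t)
((-175 + 6)/((P(-6) - k(0)) + p))*(-30) = ((-175 + 6)/((-7 - (-4 - 4*0)) + 269))*(-30) = -169/((-7 - (-4 + 0)) + 269)*(-30) = -169/((-7 - 1*(-4)) + 269)*(-30) = -169/((-7 + 4) + 269)*(-30) = -169/(-3 + 269)*(-30) = -169/266*(-30) = 2535/133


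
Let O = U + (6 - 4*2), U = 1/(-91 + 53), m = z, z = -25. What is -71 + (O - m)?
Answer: -1825/38 ≈ -48.026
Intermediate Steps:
m = -25
U = -1/38 (U = 1/(-38) = -1/38 ≈ -0.026316)
O = -77/38 (O = -1/38 + (6 - 4*2) = -1/38 + (6 - 8) = -1/38 - 2 = -77/38 ≈ -2.0263)
-71 + (O - m) = -71 + (-77/38 - 1*(-25)) = -71 + (-77/38 + 25) = -71 + 873/38 = -1825/38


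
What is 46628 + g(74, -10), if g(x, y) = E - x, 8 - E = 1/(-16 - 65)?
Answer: 3771523/81 ≈ 46562.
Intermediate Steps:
E = 649/81 (E = 8 - 1/(-16 - 65) = 8 - 1/(-81) = 8 - 1*(-1/81) = 8 + 1/81 = 649/81 ≈ 8.0123)
g(x, y) = 649/81 - x
46628 + g(74, -10) = 46628 + (649/81 - 1*74) = 46628 + (649/81 - 74) = 46628 - 5345/81 = 3771523/81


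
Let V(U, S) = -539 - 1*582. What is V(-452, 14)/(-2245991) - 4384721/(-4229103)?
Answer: 9852784727974/9498527276073 ≈ 1.0373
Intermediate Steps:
V(U, S) = -1121 (V(U, S) = -539 - 582 = -1121)
V(-452, 14)/(-2245991) - 4384721/(-4229103) = -1121/(-2245991) - 4384721/(-4229103) = -1121*(-1/2245991) - 4384721*(-1/4229103) = 1121/2245991 + 4384721/4229103 = 9852784727974/9498527276073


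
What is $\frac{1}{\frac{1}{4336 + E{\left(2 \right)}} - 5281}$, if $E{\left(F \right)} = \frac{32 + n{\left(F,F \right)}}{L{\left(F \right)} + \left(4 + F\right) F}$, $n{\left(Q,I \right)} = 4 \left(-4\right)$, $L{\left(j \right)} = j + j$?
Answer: $- \frac{4337}{22903696} \approx -0.00018936$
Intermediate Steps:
$L{\left(j \right)} = 2 j$
$n{\left(Q,I \right)} = -16$
$E{\left(F \right)} = \frac{16}{2 F + F \left(4 + F\right)}$ ($E{\left(F \right)} = \frac{32 - 16}{2 F + \left(4 + F\right) F} = \frac{16}{2 F + F \left(4 + F\right)}$)
$\frac{1}{\frac{1}{4336 + E{\left(2 \right)}} - 5281} = \frac{1}{\frac{1}{4336 + \frac{16}{2 \left(6 + 2\right)}} - 5281} = \frac{1}{\frac{1}{4336 + 16 \cdot \frac{1}{2} \cdot \frac{1}{8}} - 5281} = \frac{1}{\frac{1}{4336 + 1} - 5281} = \frac{1}{\frac{1}{4337} - 5281} = \frac{1}{- \frac{22903696}{4337}} = - \frac{4337}{22903696}$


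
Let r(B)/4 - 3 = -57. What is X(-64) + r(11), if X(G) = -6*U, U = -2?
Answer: -204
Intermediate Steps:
r(B) = -216 (r(B) = 12 + 4*(-57) = 12 - 228 = -216)
X(G) = 12 (X(G) = -6*(-2) = 12)
X(-64) + r(11) = 12 - 216 = -204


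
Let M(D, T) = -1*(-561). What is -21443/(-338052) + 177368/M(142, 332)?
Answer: 1817322323/5746884 ≈ 316.23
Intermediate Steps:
M(D, T) = 561
-21443/(-338052) + 177368/M(142, 332) = -21443/(-338052) + 177368/561 = -21443*(-1/338052) + 177368*(1/561) = 21443/338052 + 177368/561 = 1817322323/5746884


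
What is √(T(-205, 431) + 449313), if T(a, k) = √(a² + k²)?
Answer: √(449313 + √227786) ≈ 670.66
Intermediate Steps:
√(T(-205, 431) + 449313) = √(√((-205)² + 431²) + 449313) = √(√(42025 + 185761) + 449313) = √(√227786 + 449313) = √(449313 + √227786)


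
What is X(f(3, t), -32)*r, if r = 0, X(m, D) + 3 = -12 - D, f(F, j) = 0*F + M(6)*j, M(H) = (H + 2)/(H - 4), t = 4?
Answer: 0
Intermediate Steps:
M(H) = (2 + H)/(-4 + H)
f(F, j) = 4*j (f(F, j) = 0*F + ((2 + 6)/(-4 + 6))*j = 0 + (8/2)*j = 0 + ((1/2)*8)*j = 0 + 4*j = 4*j)
X(m, D) = -15 - D (X(m, D) = -3 + (-12 - D) = -15 - D)
X(f(3, t), -32)*r = (-15 - 1*(-32))*0 = (-15 + 32)*0 = 17*0 = 0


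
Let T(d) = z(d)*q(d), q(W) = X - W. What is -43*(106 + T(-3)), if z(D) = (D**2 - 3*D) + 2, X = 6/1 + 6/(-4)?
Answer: -11008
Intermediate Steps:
X = 9/2 (X = 6*1 + 6*(-1/4) = 6 - 3/2 = 9/2 ≈ 4.5000)
q(W) = 9/2 - W
z(D) = 2 + D**2 - 3*D
T(d) = (9/2 - d)*(2 + d**2 - 3*d) (T(d) = (2 + d**2 - 3*d)*(9/2 - d) = (9/2 - d)*(2 + d**2 - 3*d))
-43*(106 + T(-3)) = -43*(106 - (-9 + 2*(-3))*(2 + (-3)**2 - 3*(-3))/2) = -43*(106 - (-9 - 6)*(2 + 9 + 9)/2) = -43*(106 - 1/2*(-15)*20) = -43*(106 + 150) = -43*256 = -11008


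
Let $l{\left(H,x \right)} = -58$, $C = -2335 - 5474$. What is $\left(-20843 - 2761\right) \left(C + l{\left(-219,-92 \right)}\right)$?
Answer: $185692668$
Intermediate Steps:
$C = -7809$ ($C = -2335 - 5474 = -7809$)
$\left(-20843 - 2761\right) \left(C + l{\left(-219,-92 \right)}\right) = \left(-20843 - 2761\right) \left(-7809 - 58\right) = \left(-23604\right) \left(-7867\right) = 185692668$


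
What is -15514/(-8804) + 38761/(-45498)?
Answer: 45575516/50070549 ≈ 0.91023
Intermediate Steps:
-15514/(-8804) + 38761/(-45498) = -15514*(-1/8804) + 38761*(-1/45498) = 7757/4402 - 38761/45498 = 45575516/50070549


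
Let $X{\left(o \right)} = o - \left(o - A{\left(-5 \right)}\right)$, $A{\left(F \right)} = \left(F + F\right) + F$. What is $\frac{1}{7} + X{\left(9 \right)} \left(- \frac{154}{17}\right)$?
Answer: $\frac{16187}{119} \approx 136.03$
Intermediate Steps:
$A{\left(F \right)} = 3 F$ ($A{\left(F \right)} = 2 F + F = 3 F$)
$X{\left(o \right)} = -15$ ($X{\left(o \right)} = o - \left(15 + o\right) = -15$)
$\frac{1}{7} + X{\left(9 \right)} \left(- \frac{154}{17}\right) = \frac{1}{7} - 15 \left(- \frac{154}{17}\right) = \frac{1}{7} - 15 \left(\left(-154\right) \frac{1}{17}\right) = \frac{1}{7} - - \frac{2310}{17} = \frac{1}{7} + \frac{2310}{17} = \frac{16187}{119}$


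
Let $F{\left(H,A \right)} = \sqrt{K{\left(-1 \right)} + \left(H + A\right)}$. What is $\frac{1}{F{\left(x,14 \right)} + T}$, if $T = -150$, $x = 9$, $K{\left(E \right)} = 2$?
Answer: $- \frac{1}{145} \approx -0.0068966$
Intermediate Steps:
$F{\left(H,A \right)} = \sqrt{2 + A + H}$ ($F{\left(H,A \right)} = \sqrt{2 + \left(H + A\right)} = \sqrt{2 + \left(A + H\right)} = \sqrt{2 + A + H}$)
$\frac{1}{F{\left(x,14 \right)} + T} = \frac{1}{\sqrt{2 + 14 + 9} - 150} = \frac{1}{\sqrt{25} - 150} = \frac{1}{5 - 150} = \frac{1}{-145} = - \frac{1}{145}$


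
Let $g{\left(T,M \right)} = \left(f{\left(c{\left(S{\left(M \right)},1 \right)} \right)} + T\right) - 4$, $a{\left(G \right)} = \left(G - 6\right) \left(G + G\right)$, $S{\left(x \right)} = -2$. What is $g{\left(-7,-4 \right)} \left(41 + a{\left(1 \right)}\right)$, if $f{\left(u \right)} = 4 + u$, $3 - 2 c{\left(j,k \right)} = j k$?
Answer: $- \frac{279}{2} \approx -139.5$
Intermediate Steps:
$a{\left(G \right)} = 2 G \left(-6 + G\right)$ ($a{\left(G \right)} = \left(-6 + G\right) 2 G = 2 G \left(-6 + G\right)$)
$c{\left(j,k \right)} = \frac{3}{2} - \frac{j k}{2}$
$g{\left(T,M \right)} = \frac{5}{2} + T$ ($g{\left(T,M \right)} = \left(\left(4 + \left(\frac{3}{2} - \left(-1\right) 1\right)\right) + T\right) - 4 = \left(\left(4 + \left(\frac{3}{2} + 1\right)\right) + T\right) - 4 = \left(\left(4 + \frac{5}{2}\right) + T\right) - 4 = \left(\frac{13}{2} + T\right) - 4 = \frac{5}{2} + T$)
$g{\left(-7,-4 \right)} \left(41 + a{\left(1 \right)}\right) = \left(\frac{5}{2} - 7\right) \left(41 + 2 \cdot 1 \left(-6 + 1\right)\right) = - \frac{9 \left(41 + 2 \cdot 1 \left(-5\right)\right)}{2} = - \frac{9 \left(41 - 10\right)}{2} = \left(- \frac{9}{2}\right) 31 = - \frac{279}{2}$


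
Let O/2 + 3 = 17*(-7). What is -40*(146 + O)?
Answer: 3920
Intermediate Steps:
O = -244 (O = -6 + 2*(17*(-7)) = -6 + 2*(-119) = -6 - 238 = -244)
-40*(146 + O) = -40*(146 - 244) = -40*(-98) = 3920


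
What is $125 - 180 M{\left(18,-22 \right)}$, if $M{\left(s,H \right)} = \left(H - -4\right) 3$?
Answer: $9845$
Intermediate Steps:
$M{\left(s,H \right)} = 12 + 3 H$ ($M{\left(s,H \right)} = \left(H + 4\right) 3 = \left(4 + H\right) 3 = 12 + 3 H$)
$125 - 180 M{\left(18,-22 \right)} = 125 - 180 \left(12 + 3 \left(-22\right)\right) = 125 - 180 \left(12 - 66\right) = 125 - -9720 = 125 + 9720 = 9845$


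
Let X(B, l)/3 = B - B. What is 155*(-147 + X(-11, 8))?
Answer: -22785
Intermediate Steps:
X(B, l) = 0 (X(B, l) = 3*(B - B) = 3*0 = 0)
155*(-147 + X(-11, 8)) = 155*(-147 + 0) = 155*(-147) = -22785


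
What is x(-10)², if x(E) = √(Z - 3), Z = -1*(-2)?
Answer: -1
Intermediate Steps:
Z = 2
x(E) = I (x(E) = √(2 - 3) = √(-1) = I)
x(-10)² = I² = -1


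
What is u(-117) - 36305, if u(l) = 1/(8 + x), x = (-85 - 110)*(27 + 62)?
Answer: -629782836/17347 ≈ -36305.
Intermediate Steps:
x = -17355 (x = -195*89 = -17355)
u(l) = -1/17347 (u(l) = 1/(8 - 17355) = 1/(-17347) = -1/17347)
u(-117) - 36305 = -1/17347 - 36305 = -629782836/17347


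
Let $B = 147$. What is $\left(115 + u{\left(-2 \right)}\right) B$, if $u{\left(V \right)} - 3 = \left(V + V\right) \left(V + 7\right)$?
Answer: $14406$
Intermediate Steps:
$u{\left(V \right)} = 3 + 2 V \left(7 + V\right)$ ($u{\left(V \right)} = 3 + \left(V + V\right) \left(V + 7\right) = 3 + 2 V \left(7 + V\right)$)
$\left(115 + u{\left(-2 \right)}\right) B = \left(115 + \left(3 + 2 \left(-2\right)^{2} + 14 \left(-2\right)\right)\right) 147 = \left(115 + \left(3 + 2 \cdot 4 - 28\right)\right) 147 = \left(115 + \left(3 + 8 - 28\right)\right) 147 = \left(115 - 17\right) 147 = 98 \cdot 147 = 14406$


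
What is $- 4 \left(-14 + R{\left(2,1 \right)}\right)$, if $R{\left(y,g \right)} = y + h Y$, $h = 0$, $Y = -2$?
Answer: $48$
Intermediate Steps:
$R{\left(y,g \right)} = y$ ($R{\left(y,g \right)} = y + 0 \left(-2\right) = y + 0 = y$)
$- 4 \left(-14 + R{\left(2,1 \right)}\right) = - 4 \left(-14 + 2\right) = \left(-4\right) \left(-12\right) = 48$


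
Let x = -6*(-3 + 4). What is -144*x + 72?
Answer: 936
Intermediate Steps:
x = -6 (x = -6*1 = -6)
-144*x + 72 = -144*(-6) + 72 = 864 + 72 = 936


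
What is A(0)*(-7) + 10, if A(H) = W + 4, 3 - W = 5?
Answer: -4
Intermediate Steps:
W = -2 (W = 3 - 1*5 = 3 - 5 = -2)
A(H) = 2 (A(H) = -2 + 4 = 2)
A(0)*(-7) + 10 = 2*(-7) + 10 = -14 + 10 = -4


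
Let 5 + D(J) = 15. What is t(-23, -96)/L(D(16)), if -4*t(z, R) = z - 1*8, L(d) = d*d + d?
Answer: 31/440 ≈ 0.070455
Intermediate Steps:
D(J) = 10 (D(J) = -5 + 15 = 10)
L(d) = d + d² (L(d) = d² + d = d + d²)
t(z, R) = 2 - z/4 (t(z, R) = -(z - 1*8)/4 = -(z - 8)/4 = -(-8 + z)/4 = 2 - z/4)
t(-23, -96)/L(D(16)) = (2 - ¼*(-23))/((10*(1 + 10))) = (2 + 23/4)/((10*11)) = (31/4)/110 = (31/4)*(1/110) = 31/440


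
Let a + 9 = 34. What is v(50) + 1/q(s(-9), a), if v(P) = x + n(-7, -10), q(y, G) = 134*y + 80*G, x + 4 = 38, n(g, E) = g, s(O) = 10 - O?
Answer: 122743/4546 ≈ 27.000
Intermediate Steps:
a = 25 (a = -9 + 34 = 25)
x = 34 (x = -4 + 38 = 34)
q(y, G) = 80*G + 134*y
v(P) = 27 (v(P) = 34 - 7 = 27)
v(50) + 1/q(s(-9), a) = 27 + 1/(80*25 + 134*(10 - 1*(-9))) = 27 + 1/(2000 + 134*(10 + 9)) = 27 + 1/(2000 + 134*19) = 27 + 1/(2000 + 2546) = 27 + 1/4546 = 122743/4546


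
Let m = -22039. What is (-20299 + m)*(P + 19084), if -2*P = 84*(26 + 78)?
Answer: -623046008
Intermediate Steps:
P = -4368 (P = -42*(26 + 78) = -42*104 = -1/2*8736 = -4368)
(-20299 + m)*(P + 19084) = (-20299 - 22039)*(-4368 + 19084) = -42338*14716 = -623046008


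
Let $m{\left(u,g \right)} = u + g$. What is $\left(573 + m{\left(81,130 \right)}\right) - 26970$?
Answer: $-26186$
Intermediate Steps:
$m{\left(u,g \right)} = g + u$
$\left(573 + m{\left(81,130 \right)}\right) - 26970 = \left(573 + \left(130 + 81\right)\right) - 26970 = \left(573 + 211\right) - 26970 = 784 - 26970 = -26186$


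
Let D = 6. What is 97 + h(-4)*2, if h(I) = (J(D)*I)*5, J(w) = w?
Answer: -143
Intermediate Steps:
h(I) = 30*I (h(I) = (6*I)*5 = 30*I)
97 + h(-4)*2 = 97 + (30*(-4))*2 = 97 - 120*2 = 97 - 240 = -143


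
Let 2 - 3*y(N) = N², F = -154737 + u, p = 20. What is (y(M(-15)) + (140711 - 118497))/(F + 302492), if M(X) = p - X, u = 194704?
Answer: 65419/1027377 ≈ 0.063676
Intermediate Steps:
F = 39967 (F = -154737 + 194704 = 39967)
M(X) = 20 - X
y(N) = ⅔ - N²/3
(y(M(-15)) + (140711 - 118497))/(F + 302492) = ((⅔ - (20 - 1*(-15))²/3) + (140711 - 118497))/(39967 + 302492) = ((⅔ - (20 + 15)²/3) + 22214)/342459 = ((⅔ - ⅓*35²) + 22214)*(1/342459) = ((⅔ - ⅓*1225) + 22214)*(1/342459) = ((⅔ - 1225/3) + 22214)*(1/342459) = (-1223/3 + 22214)*(1/342459) = (65419/3)*(1/342459) = 65419/1027377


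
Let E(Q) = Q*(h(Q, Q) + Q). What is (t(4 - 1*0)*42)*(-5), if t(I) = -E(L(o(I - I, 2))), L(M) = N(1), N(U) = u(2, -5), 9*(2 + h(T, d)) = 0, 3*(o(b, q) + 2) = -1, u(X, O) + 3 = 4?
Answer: -210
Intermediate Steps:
u(X, O) = 1 (u(X, O) = -3 + 4 = 1)
o(b, q) = -7/3 (o(b, q) = -2 + (1/3)*(-1) = -2 - 1/3 = -7/3)
h(T, d) = -2 (h(T, d) = -2 + (1/9)*0 = -2 + 0 = -2)
N(U) = 1
L(M) = 1
E(Q) = Q*(-2 + Q)
t(I) = 1 (t(I) = -(-2 + 1) = -(-1) = -1*(-1) = 1)
(t(4 - 1*0)*42)*(-5) = (1*42)*(-5) = 42*(-5) = -210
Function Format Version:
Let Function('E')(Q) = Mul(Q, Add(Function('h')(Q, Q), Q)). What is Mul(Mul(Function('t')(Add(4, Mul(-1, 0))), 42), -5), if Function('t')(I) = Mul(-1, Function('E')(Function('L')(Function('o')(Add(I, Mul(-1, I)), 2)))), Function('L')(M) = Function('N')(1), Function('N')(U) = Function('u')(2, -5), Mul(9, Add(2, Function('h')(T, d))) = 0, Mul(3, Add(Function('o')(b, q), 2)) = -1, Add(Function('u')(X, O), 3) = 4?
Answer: -210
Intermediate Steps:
Function('u')(X, O) = 1 (Function('u')(X, O) = Add(-3, 4) = 1)
Function('o')(b, q) = Rational(-7, 3) (Function('o')(b, q) = Add(-2, Mul(Rational(1, 3), -1)) = Add(-2, Rational(-1, 3)) = Rational(-7, 3))
Function('h')(T, d) = -2 (Function('h')(T, d) = Add(-2, Mul(Rational(1, 9), 0)) = Add(-2, 0) = -2)
Function('N')(U) = 1
Function('L')(M) = 1
Function('E')(Q) = Mul(Q, Add(-2, Q))
Function('t')(I) = 1 (Function('t')(I) = Mul(-1, Mul(1, Add(-2, 1))) = Mul(-1, Mul(1, -1)) = Mul(-1, -1) = 1)
Mul(Mul(Function('t')(Add(4, Mul(-1, 0))), 42), -5) = Mul(Mul(1, 42), -5) = Mul(42, -5) = -210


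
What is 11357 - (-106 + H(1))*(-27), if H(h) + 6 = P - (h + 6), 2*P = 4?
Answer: 8198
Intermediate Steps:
P = 2 (P = (½)*4 = 2)
H(h) = -10 - h (H(h) = -6 + (2 - (h + 6)) = -6 + (2 - (6 + h)) = -6 + (2 + (-6 - h)) = -6 + (-4 - h) = -10 - h)
11357 - (-106 + H(1))*(-27) = 11357 - (-106 + (-10 - 1*1))*(-27) = 11357 - (-106 + (-10 - 1))*(-27) = 11357 - (-106 - 11)*(-27) = 11357 - (-117)*(-27) = 11357 - 1*3159 = 11357 - 3159 = 8198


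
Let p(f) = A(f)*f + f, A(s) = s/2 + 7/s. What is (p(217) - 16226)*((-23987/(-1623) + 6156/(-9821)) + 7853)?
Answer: 135116716886195/2277069 ≈ 5.9338e+7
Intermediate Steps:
A(s) = s/2 + 7/s (A(s) = s*(½) + 7/s = s/2 + 7/s)
p(f) = f + f*(f/2 + 7/f) (p(f) = (f/2 + 7/f)*f + f = f*(f/2 + 7/f) + f = f + f*(f/2 + 7/f))
(p(217) - 16226)*((-23987/(-1623) + 6156/(-9821)) + 7853) = ((7 + 217 + (½)*217²) - 16226)*((-23987/(-1623) + 6156/(-9821)) + 7853) = ((7 + 217 + (½)*47089) - 16226)*((-23987*(-1/1623) + 6156*(-1/9821)) + 7853) = ((7 + 217 + 47089/2) - 16226)*((23987/1623 - 6156/9821) + 7853) = (47537/2 - 16226)*(225585139/15939483 + 7853) = (15085/2)*(125398345138/15939483) = 135116716886195/2277069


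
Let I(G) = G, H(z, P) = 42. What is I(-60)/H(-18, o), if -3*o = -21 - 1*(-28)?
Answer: -10/7 ≈ -1.4286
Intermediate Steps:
o = -7/3 (o = -(-21 - 1*(-28))/3 = -(-21 + 28)/3 = -1/3*7 = -7/3 ≈ -2.3333)
I(-60)/H(-18, o) = -60/42 = -60*1/42 = -10/7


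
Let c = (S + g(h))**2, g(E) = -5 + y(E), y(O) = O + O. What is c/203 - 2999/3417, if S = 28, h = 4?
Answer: 2674940/693651 ≈ 3.8563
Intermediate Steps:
y(O) = 2*O
g(E) = -5 + 2*E
c = 961 (c = (28 + (-5 + 2*4))**2 = (28 + (-5 + 8))**2 = (28 + 3)**2 = 31**2 = 961)
c/203 - 2999/3417 = 961/203 - 2999/3417 = 2674940/693651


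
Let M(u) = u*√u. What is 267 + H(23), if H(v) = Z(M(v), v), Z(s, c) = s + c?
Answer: 290 + 23*√23 ≈ 400.30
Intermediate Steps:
M(u) = u^(3/2)
Z(s, c) = c + s
H(v) = v + v^(3/2)
267 + H(23) = 267 + (23 + 23^(3/2)) = 267 + (23 + 23*√23) = 290 + 23*√23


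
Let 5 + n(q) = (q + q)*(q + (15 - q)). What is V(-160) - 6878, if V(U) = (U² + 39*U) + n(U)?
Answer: 7677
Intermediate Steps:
n(q) = -5 + 30*q (n(q) = -5 + (q + q)*(q + (15 - q)) = -5 + (2*q)*15 = -5 + 30*q)
V(U) = -5 + U² + 69*U (V(U) = (U² + 39*U) + (-5 + 30*U) = -5 + U² + 69*U)
V(-160) - 6878 = (-5 + (-160)² + 69*(-160)) - 6878 = (-5 + 25600 - 11040) - 6878 = 14555 - 6878 = 7677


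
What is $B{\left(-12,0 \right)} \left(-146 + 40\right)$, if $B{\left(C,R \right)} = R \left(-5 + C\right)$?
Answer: $0$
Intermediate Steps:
$B{\left(-12,0 \right)} \left(-146 + 40\right) = 0 \left(-5 - 12\right) \left(-146 + 40\right) = 0 \left(-17\right) \left(-106\right) = 0 \left(-106\right) = 0$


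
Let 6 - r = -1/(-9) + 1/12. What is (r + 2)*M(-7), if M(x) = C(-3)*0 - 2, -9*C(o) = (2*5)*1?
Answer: -281/18 ≈ -15.611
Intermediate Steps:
C(o) = -10/9 (C(o) = -2*5/9 = -10/9)
M(x) = -2 (M(x) = -10/9*0 - 2 = 0 - 2 = -2)
r = 209/36 (r = 6 - (-1/(-9) + 1/12) = 6 - (-1*(-1/9) + 1*(1/12)) = 6 - (1/9 + 1/12) = 6 - 1*7/36 = 6 - 7/36 = 209/36 ≈ 5.8056)
(r + 2)*M(-7) = (209/36 + 2)*(-2) = (281/36)*(-2) = -281/18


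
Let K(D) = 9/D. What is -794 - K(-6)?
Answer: -1585/2 ≈ -792.50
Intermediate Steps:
-794 - K(-6) = -794 - 9/(-6) = -794 - 9*(-1)/6 = -794 - 1*(-3/2) = -794 + 3/2 = -1585/2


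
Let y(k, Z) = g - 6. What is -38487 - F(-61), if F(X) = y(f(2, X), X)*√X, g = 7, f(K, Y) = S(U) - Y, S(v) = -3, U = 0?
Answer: -38487 - I*√61 ≈ -38487.0 - 7.8102*I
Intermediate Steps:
f(K, Y) = -3 - Y
y(k, Z) = 1 (y(k, Z) = 7 - 6 = 1)
F(X) = √X (F(X) = 1*√X = √X)
-38487 - F(-61) = -38487 - √(-61) = -38487 - I*√61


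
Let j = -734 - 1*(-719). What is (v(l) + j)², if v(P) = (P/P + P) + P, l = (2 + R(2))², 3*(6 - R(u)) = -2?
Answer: 1503076/81 ≈ 18557.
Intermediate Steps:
R(u) = 20/3 (R(u) = 6 - ⅓*(-2) = 6 + ⅔ = 20/3)
j = -15 (j = -734 + 719 = -15)
l = 676/9 (l = (2 + 20/3)² = (26/3)² = 676/9 ≈ 75.111)
v(P) = 1 + 2*P (v(P) = (1 + P) + P = 1 + 2*P)
(v(l) + j)² = ((1 + 2*(676/9)) - 15)² = ((1 + 1352/9) - 15)² = (1361/9 - 15)² = (1226/9)² = 1503076/81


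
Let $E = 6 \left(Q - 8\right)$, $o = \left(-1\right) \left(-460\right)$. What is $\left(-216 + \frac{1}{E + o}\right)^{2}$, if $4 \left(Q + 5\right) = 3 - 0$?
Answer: $\frac{27877645156}{597529} \approx 46655.0$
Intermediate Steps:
$Q = - \frac{17}{4}$ ($Q = -5 + \frac{3 - 0}{4} = -5 + \frac{3 + 0}{4} = -5 + \frac{1}{4} \cdot 3 = -5 + \frac{3}{4} = - \frac{17}{4} \approx -4.25$)
$o = 460$
$E = - \frac{147}{2}$ ($E = 6 \left(- \frac{17}{4} - 8\right) = 6 \left(- \frac{49}{4}\right) = - \frac{147}{2} \approx -73.5$)
$\left(-216 + \frac{1}{E + o}\right)^{2} = \left(-216 + \frac{1}{- \frac{147}{2} + 460}\right)^{2} = \left(-216 + \frac{1}{\frac{773}{2}}\right)^{2} = \left(-216 + \frac{2}{773}\right)^{2} = \left(- \frac{166966}{773}\right)^{2} = \frac{27877645156}{597529}$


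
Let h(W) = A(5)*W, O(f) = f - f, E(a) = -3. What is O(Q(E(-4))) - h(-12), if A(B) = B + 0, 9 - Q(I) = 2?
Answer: 60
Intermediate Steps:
Q(I) = 7 (Q(I) = 9 - 1*2 = 9 - 2 = 7)
A(B) = B
O(f) = 0
h(W) = 5*W
O(Q(E(-4))) - h(-12) = 0 - 5*(-12) = 0 - 1*(-60) = 0 + 60 = 60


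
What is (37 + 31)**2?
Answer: 4624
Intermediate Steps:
(37 + 31)**2 = 68**2 = 4624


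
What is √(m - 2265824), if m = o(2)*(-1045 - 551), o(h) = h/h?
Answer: 2*I*√566855 ≈ 1505.8*I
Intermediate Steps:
o(h) = 1
m = -1596 (m = 1*(-1045 - 551) = 1*(-1596) = -1596)
√(m - 2265824) = √(-1596 - 2265824) = √(-2267420) = 2*I*√566855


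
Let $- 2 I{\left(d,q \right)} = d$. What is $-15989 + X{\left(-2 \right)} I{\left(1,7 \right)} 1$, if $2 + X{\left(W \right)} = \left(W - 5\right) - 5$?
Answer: $-15982$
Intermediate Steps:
$I{\left(d,q \right)} = - \frac{d}{2}$
$X{\left(W \right)} = -12 + W$ ($X{\left(W \right)} = -2 + \left(\left(W - 5\right) - 5\right) = -2 + \left(\left(-5 + W\right) - 5\right) = -2 + \left(-10 + W\right) = -12 + W$)
$-15989 + X{\left(-2 \right)} I{\left(1,7 \right)} 1 = -15989 + \left(-12 - 2\right) \left(\left(- \frac{1}{2}\right) 1\right) 1 = -15989 + \left(-14\right) \left(- \frac{1}{2}\right) 1 = -15989 + 7 \cdot 1 = -15989 + 7 = -15982$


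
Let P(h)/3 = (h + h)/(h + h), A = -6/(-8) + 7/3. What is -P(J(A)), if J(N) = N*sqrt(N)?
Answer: -3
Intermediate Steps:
A = 37/12 (A = -6*(-1/8) + 7*(1/3) = 3/4 + 7/3 = 37/12 ≈ 3.0833)
J(N) = N**(3/2)
P(h) = 3 (P(h) = 3*((h + h)/(h + h)) = 3*((2*h)/((2*h))) = 3*((2*h)*(1/(2*h))) = 3*1 = 3)
-P(J(A)) = -1*3 = -3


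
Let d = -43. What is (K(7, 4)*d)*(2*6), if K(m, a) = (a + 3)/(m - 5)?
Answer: -1806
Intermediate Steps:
K(m, a) = (3 + a)/(-5 + m)
(K(7, 4)*d)*(2*6) = (((3 + 4)/(-5 + 7))*(-43))*(2*6) = ((7/2)*(-43))*12 = -301/2*12 = -1806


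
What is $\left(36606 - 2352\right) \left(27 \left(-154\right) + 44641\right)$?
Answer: $1386704682$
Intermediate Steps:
$\left(36606 - 2352\right) \left(27 \left(-154\right) + 44641\right) = 34254 \left(-4158 + 44641\right) = 34254 \cdot 40483 = 1386704682$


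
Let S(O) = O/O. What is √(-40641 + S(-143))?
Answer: 8*I*√635 ≈ 201.59*I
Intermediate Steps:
S(O) = 1
√(-40641 + S(-143)) = √(-40641 + 1) = √(-40640) = 8*I*√635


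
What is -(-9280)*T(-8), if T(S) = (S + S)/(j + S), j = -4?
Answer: 37120/3 ≈ 12373.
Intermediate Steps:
T(S) = 2*S/(-4 + S) (T(S) = (S + S)/(-4 + S) = (2*S)/(-4 + S) = 2*S/(-4 + S))
-(-9280)*T(-8) = -(-9280)*2*(-8)/(-4 - 8) = -(-9280)*2*(-8)/(-12) = -(-9280)*2*(-8)*(-1/12) = -(-9280)*4/3 = -9280*(-4/3) = 37120/3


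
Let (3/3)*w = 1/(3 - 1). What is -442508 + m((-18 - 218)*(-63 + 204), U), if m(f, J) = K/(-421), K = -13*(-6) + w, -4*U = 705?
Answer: -372591893/842 ≈ -4.4251e+5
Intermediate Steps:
w = ½ (w = 1/(3 - 1) = 1/2 = ½ ≈ 0.50000)
U = -705/4 (U = -¼*705 = -705/4 ≈ -176.25)
K = 157/2 (K = -13*(-6) + ½ = 78 + ½ = 157/2 ≈ 78.500)
m(f, J) = -157/842 (m(f, J) = (157/2)/(-421) = (157/2)*(-1/421) = -157/842)
-442508 + m((-18 - 218)*(-63 + 204), U) = -442508 - 157/842 = -372591893/842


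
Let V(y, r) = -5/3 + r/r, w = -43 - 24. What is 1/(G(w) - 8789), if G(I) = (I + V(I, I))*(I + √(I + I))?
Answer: -6383/28082127 + 203*I*√134/56164254 ≈ -0.0002273 + 4.184e-5*I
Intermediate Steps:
w = -67
V(y, r) = -⅔ (V(y, r) = -5*⅓ + 1 = -5/3 + 1 = -⅔)
G(I) = (-⅔ + I)*(I + √2*√I) (G(I) = (I - ⅔)*(I + √(I + I)) = (-⅔ + I)*(I + √(2*I)) = (-⅔ + I)*(I + √2*√I))
1/(G(w) - 8789) = 1/(((-67)² - ⅔*(-67) + √2*(-67)^(3/2) - 2*√2*√(-67)/3) - 8789) = 1/((4489 + 134/3 + √2*(-67*I*√67) - 2*√2*I*√67/3) - 8789) = 1/((4489 + 134/3 - 67*I*√134 - 2*I*√134/3) - 8789) = 1/((13601/3 - 203*I*√134/3) - 8789) = 1/(-12766/3 - 203*I*√134/3)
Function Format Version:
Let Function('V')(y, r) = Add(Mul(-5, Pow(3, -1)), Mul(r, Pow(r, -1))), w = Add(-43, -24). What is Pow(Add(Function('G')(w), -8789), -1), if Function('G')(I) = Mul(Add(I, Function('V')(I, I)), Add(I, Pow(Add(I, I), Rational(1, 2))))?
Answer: Add(Rational(-6383, 28082127), Mul(Rational(203, 56164254), I, Pow(134, Rational(1, 2)))) ≈ Add(-0.00022730, Mul(4.1840e-5, I))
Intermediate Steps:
w = -67
Function('V')(y, r) = Rational(-2, 3) (Function('V')(y, r) = Add(Mul(-5, Rational(1, 3)), 1) = Add(Rational(-5, 3), 1) = Rational(-2, 3))
Function('G')(I) = Mul(Add(Rational(-2, 3), I), Add(I, Mul(Pow(2, Rational(1, 2)), Pow(I, Rational(1, 2))))) (Function('G')(I) = Mul(Add(I, Rational(-2, 3)), Add(I, Pow(Add(I, I), Rational(1, 2)))) = Mul(Add(Rational(-2, 3), I), Add(I, Pow(Mul(2, I), Rational(1, 2)))) = Mul(Add(Rational(-2, 3), I), Add(I, Mul(Pow(2, Rational(1, 2)), Pow(I, Rational(1, 2))))))
Pow(Add(Function('G')(w), -8789), -1) = Pow(Add(Add(Pow(-67, 2), Mul(Rational(-2, 3), -67), Mul(Pow(2, Rational(1, 2)), Pow(-67, Rational(3, 2))), Mul(Rational(-2, 3), Pow(2, Rational(1, 2)), Pow(-67, Rational(1, 2)))), -8789), -1) = Pow(Add(Add(4489, Rational(134, 3), Mul(Pow(2, Rational(1, 2)), Mul(-67, I, Pow(67, Rational(1, 2)))), Mul(Rational(-2, 3), Pow(2, Rational(1, 2)), Mul(I, Pow(67, Rational(1, 2))))), -8789), -1) = Pow(Add(Add(4489, Rational(134, 3), Mul(-67, I, Pow(134, Rational(1, 2))), Mul(Rational(-2, 3), I, Pow(134, Rational(1, 2)))), -8789), -1) = Pow(Add(Add(Rational(13601, 3), Mul(Rational(-203, 3), I, Pow(134, Rational(1, 2)))), -8789), -1) = Pow(Add(Rational(-12766, 3), Mul(Rational(-203, 3), I, Pow(134, Rational(1, 2)))), -1)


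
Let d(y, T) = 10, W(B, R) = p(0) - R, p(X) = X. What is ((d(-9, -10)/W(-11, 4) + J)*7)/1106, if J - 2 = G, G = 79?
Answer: 157/316 ≈ 0.49684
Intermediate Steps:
J = 81 (J = 2 + 79 = 81)
W(B, R) = -R (W(B, R) = 0 - R = -R)
((d(-9, -10)/W(-11, 4) + J)*7)/1106 = ((10/((-1*4)) + 81)*7)/1106 = ((10/(-4) + 81)*7)*(1/1106) = ((10*(-¼) + 81)*7)*(1/1106) = ((-5/2 + 81)*7)*(1/1106) = ((157/2)*7)*(1/1106) = (1099/2)*(1/1106) = 157/316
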